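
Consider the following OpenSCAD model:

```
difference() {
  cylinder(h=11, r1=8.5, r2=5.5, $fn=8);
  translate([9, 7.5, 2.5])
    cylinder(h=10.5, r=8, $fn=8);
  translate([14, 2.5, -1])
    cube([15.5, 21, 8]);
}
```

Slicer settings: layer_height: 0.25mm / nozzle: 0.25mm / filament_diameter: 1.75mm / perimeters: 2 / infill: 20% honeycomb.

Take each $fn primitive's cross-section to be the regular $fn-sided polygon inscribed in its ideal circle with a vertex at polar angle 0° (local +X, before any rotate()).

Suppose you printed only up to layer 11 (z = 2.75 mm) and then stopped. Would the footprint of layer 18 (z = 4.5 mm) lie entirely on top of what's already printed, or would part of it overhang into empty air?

entirely on top

Compare the two slices. At z = 2.75: the cone contributes a regular 8-gon of circumradius 7.750 (interpolated between r1=8.5 and r2=5.5 at t=0.250) (area = (8/2)·7.750²·sin(360°/8) = 169.88 mm²); the cylinder at (9, 7.5): section is a regular 8-gon, circumradius r=8 (area = (8/2)·8.000²·sin(360°/8) = 181.02 mm²); the cube at (14, 2.5) (footprint 15.5×21) is included at this height (area 325.50 mm²); Taking the first minus the rest: starting from the cone (169.88 mm²), the r=8 cylinder at (9, 7.5) partially overlaps it — only the 19.89 mm² overlap (of its 181.02 mm²) is removed, clipping the outline; the 15.5×21 cube at (14, 2.5) misses the remaining region (no effect) — area = 149.99 mm². At z = 4.5: the cone (r1=8.5→r2=5.5) has section circumradius 7.273 here — a regular 8-gon (area = (8/2)·7.273²·sin(360°/8) = 149.60 mm²); the r=8 cylinder at (9, 7.5) gives a regular 8-gon of circumradius 8 (constant along its height) (area = (8/2)·8.000²·sin(360°/8) = 181.02 mm²); the cube at (14, 2.5) (footprint 15.5×21) is included at this height (area 325.50 mm²); After the difference (first − rest): starting from the cone (149.60 mm²), the r=8 cylinder at (9, 7.5) partially overlaps it — only the 15.46 mm² overlap (of its 181.02 mm²) is removed, clipping the outline; the 15.5×21 cube at (14, 2.5) misses the remaining region (no effect) — area = 134.14 mm². Checking containment: the cross-section at z = 4.5 is a subset of the cross-section at z = 2.75.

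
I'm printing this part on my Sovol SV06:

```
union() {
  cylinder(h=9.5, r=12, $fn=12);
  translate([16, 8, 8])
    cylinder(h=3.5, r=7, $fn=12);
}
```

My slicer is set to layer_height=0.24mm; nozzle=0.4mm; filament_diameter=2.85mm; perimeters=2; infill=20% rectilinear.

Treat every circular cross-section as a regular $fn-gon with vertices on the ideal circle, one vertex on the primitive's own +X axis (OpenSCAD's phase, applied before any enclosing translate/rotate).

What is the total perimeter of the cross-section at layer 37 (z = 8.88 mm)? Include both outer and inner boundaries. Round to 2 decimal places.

109.18 mm

At z = 8.88 mm: the cylinder: section is a regular 12-gon, circumradius r=12 (perimeter = 2·12·12.000·sin(180°/12) = 74.54 mm); the r=7 cylinder at (16, 8) gives a regular 12-gon of circumradius 7 (constant along its height) (perimeter = 2·12·7.000·sin(180°/12) = 43.48 mm); Combining (union): the regions partially overlap (shared area 2.29 mm²), so the edge portions inside another operand are dropped and the merged outline is re-measured after clipping — boundary = 109.18 mm. Overall, the cross-section is a single solid region. Total boundary length (outer) = 109.18 mm.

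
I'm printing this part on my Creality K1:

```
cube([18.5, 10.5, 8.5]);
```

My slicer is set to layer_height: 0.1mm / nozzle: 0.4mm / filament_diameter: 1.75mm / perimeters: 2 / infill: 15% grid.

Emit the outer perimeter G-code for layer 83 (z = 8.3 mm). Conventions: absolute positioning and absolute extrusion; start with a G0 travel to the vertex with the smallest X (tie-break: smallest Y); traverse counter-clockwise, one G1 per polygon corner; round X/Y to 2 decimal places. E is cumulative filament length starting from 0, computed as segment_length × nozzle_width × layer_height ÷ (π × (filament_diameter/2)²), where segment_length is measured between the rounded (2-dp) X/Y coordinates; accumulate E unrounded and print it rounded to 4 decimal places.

At z = 8.3 mm: the 18.5×10.5 cube contributes its full rectangle. The outline is a single polygon with 4 vertices. Extrusion per mm of travel: 0.4 × 0.1 / (π × 0.875²) = 0.016630. Accumulating E over each segment gives final E = 0.9645.

G0 X0.00 Y0.00 Z8.30
G1 X18.50 Y0.00 E0.3077
G1 X18.50 Y10.50 E0.4823
G1 X0.00 Y10.50 E0.7899
G1 X0.00 Y0.00 E0.9645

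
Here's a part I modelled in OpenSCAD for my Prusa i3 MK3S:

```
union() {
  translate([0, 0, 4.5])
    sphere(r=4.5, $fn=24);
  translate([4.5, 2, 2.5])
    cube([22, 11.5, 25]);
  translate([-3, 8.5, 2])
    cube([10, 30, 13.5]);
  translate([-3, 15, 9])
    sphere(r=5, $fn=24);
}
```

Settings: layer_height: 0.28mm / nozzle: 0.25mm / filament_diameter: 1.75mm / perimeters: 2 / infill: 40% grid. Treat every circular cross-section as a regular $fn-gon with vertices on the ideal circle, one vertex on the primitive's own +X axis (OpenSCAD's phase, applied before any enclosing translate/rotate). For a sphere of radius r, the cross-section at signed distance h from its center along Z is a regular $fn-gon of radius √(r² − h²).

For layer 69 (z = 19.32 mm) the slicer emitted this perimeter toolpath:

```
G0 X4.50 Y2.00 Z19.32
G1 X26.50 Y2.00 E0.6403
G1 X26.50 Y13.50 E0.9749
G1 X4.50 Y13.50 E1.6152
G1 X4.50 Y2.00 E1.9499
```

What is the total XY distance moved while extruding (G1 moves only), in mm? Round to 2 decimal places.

Sum the Euclidean lengths of each G1 segment: total = 67.00 mm.

67.00 mm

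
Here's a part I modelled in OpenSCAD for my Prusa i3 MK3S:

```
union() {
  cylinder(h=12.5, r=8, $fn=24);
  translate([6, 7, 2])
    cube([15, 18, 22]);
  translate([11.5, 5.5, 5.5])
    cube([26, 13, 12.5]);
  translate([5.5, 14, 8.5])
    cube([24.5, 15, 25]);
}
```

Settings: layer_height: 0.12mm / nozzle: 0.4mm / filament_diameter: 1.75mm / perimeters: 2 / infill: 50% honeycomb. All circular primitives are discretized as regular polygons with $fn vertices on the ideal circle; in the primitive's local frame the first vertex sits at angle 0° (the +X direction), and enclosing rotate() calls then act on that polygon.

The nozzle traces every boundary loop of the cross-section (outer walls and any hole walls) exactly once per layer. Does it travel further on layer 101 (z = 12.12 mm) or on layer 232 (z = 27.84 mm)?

Layer 101 (z = 12.12): the r=8 cylinder gives a regular 24-gon of circumradius 8 (constant along its height) (perimeter = 2·24·8.000·sin(180°/24) = 50.12 mm); the 15×18 cube at (6, 7) contributes its full rectangle (perimeter 66.00 mm); the cube at (11.5, 5.5) is present — its section is the full 26×13 rectangle (perimeter 78.00 mm); the cube at (5.5, 14) (footprint 24.5×15) is included at this height (perimeter 79.00 mm); Combining (union): the regions partially overlap (shared area 314.75 mm²), so the edge portions inside another operand are dropped and the merged outline is re-measured after clipping — boundary = 161.12 mm. So its perimeter = 161.12 mm. Layer 232 (z = 27.84): the cylinder is not intersected at this z (z outside [0, 12.5]); the cube at (6, 7) is absent (z outside [2, 24]); the cube at (11.5, 5.5) is not intersected at this z (z outside [5.5, 18]); the 24.5×15 cube at (5.5, 14) contributes its full rectangle (perimeter 79.00 mm); Combining (union): only the 24.5×15 cube at (5.5, 14) is present, so the union is just that shape — boundary = 79.00 mm. So its perimeter = 79.00 mm. Layer 101 is larger (161.12 vs 79.00 mm).

layer 101 (z = 12.12 mm)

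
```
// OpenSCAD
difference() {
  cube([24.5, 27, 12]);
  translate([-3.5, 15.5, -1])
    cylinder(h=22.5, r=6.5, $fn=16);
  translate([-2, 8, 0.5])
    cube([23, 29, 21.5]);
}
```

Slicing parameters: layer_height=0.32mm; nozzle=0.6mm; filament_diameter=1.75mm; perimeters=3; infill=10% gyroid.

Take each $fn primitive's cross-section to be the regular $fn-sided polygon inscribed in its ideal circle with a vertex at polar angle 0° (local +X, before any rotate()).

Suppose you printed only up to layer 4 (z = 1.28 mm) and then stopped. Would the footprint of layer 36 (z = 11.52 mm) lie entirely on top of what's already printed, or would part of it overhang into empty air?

entirely on top

Compare the two slices. At z = 1.28: the 24.5×27 cube contributes its full rectangle (area 661.50 mm²); the r=6.5 cylinder at (-3.5, 15.5) contributes a regular 16-gon of circumradius 6.5 (area = (16/2)·6.500²·sin(360°/16) = 129.35 mm²); the cube at (-2, 8) is present — its section is the full 23×29 rectangle (area 667.00 mm²); Taking the first minus the rest: starting from the 24.5×27 cube (661.50 mm²), the r=6.5 cylinder at (-3.5, 15.5) partially overlaps it — only the 22.09 mm² overlap (of its 129.35 mm²) is removed, clipping the outline; the 23×29 cube at (-2, 8) partially overlaps it — only the 376.91 mm² overlap (of its 667.00 mm²) is removed, clipping the outline — area = 262.50 mm². At z = 11.52: the cube is present — its section is the full 24.5×27 rectangle (area 661.50 mm²); the r=6.5 cylinder at (-3.5, 15.5) gives a regular 16-gon of circumradius 6.5 (constant along its height) (area = (16/2)·6.500²·sin(360°/16) = 129.35 mm²); the cube at (-2, 8) is present — its section is the full 23×29 rectangle (area 667.00 mm²); Taking the first minus the rest: starting from the 24.5×27 cube (661.50 mm²), the r=6.5 cylinder at (-3.5, 15.5) partially overlaps it — only the 22.09 mm² overlap (of its 129.35 mm²) is removed, clipping the outline; the 23×29 cube at (-2, 8) partially overlaps it — only the 376.91 mm² overlap (of its 667.00 mm²) is removed, clipping the outline — area = 262.50 mm². Checking containment: the cross-section at z = 11.52 is a subset of the cross-section at z = 1.28.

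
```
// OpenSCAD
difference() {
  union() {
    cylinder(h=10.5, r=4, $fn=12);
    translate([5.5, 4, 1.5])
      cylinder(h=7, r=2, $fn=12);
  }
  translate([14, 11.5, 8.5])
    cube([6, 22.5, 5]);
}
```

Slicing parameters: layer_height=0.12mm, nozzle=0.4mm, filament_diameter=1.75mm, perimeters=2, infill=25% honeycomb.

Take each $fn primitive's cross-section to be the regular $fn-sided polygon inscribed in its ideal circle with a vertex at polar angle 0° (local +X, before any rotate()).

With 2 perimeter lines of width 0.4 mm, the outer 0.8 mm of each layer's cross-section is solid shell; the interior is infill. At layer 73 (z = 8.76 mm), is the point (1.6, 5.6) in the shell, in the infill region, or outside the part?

outside

At z = 8.76 mm: the r=4 cylinder contributes a regular 12-gon of circumradius 4; the cylinder at (5.5, 4) is absent (z outside [1.5, 8.5]); Merging all regions: only the r=4 cylinder is present, so the union is just that shape — 1 connected region; the 6×22.5 cube at (14, 11.5) contributes its full rectangle; Subtracting the remaining from the first: starting from that combined region, the 6×22.5 cube at (14, 11.5) misses the remaining region (no effect) — 1 connected region. Overall, the cross-section is a single solid region. The nearest boundary edge runs (0.00, 4.00)→(2.00, 3.46); distance from the point to it = 1.96 mm. The point is not inside any of the regions above, so it lies outside the cross-section (1.96 mm from the nearest boundary).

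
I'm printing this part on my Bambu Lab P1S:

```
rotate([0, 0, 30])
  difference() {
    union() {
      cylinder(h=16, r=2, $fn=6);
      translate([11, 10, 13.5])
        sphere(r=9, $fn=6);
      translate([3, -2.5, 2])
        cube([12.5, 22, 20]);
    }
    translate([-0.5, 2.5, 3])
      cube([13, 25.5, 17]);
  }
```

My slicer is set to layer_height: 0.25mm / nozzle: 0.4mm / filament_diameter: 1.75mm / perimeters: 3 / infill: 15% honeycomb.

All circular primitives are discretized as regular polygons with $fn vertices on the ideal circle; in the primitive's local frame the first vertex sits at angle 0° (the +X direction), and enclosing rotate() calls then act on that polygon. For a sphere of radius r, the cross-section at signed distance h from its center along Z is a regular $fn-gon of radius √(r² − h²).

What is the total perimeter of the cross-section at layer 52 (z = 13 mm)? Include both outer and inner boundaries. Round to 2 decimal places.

At z = 13 mm: the r=2 cylinder gives a regular 6-gon of circumradius 2 (constant along its height) (perimeter = 2·6·2.000·sin(180°/6) = 12.00 mm); the sphere at (11, 10): section is a regular 6-gon, circumradius = √(r²−h²) = √(9²−0.5²) = 8.986 (perimeter = 2·6·8.986·sin(180°/6) = 53.92 mm); the 12.5×22 cube at (3, -2.5) contributes its full rectangle (perimeter 69.00 mm); Taking the union: the regions partially overlap (shared area 173.25 mm²), so the edge portions inside another operand are dropped and the merged outline is re-measured after clipping — boundary = 83.93 mm; the cube at (-0.5, 2.5) (footprint 13×25.5) is included at this height (perimeter 77.00 mm); After the difference (first − rest): starting from the result so far, the 13×25.5 cube at (-0.5, 2.5) partially overlaps it — only the 163.18 mm² overlap (of its 331.50 mm²) is removed, clipping the outline — boundary = 83.40 mm; (rotated 30° about Z; rotation is an isometry so areas/perimeters/island counts are preserved). Overall, the cross-section has 2 separate islands. Total boundary length (outer) = 83.40 mm.

83.40 mm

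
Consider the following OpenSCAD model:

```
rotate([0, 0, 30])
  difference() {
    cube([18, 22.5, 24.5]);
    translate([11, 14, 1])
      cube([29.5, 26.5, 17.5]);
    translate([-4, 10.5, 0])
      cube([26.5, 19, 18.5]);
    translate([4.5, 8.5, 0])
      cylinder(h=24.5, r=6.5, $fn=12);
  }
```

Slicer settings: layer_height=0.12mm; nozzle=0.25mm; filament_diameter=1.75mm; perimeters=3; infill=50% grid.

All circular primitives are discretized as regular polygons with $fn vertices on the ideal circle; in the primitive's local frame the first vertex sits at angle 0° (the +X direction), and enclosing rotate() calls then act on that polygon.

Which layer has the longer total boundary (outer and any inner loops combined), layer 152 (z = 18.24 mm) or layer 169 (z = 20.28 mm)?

Layer 152 (z = 18.24): the 18×22.5 cube contributes its full rectangle (perimeter 81.00 mm); the cube at (11, 14) is present — its section is the full 29.5×26.5 rectangle (perimeter 112.00 mm); the cube at (-4, 10.5) is present — its section is the full 26.5×19 rectangle (perimeter 91.00 mm); the r=6.5 cylinder at (4.5, 8.5) gives a regular 12-gon of circumradius 6.5 (constant along its height) (perimeter = 2·12·6.500·sin(180°/12) = 40.38 mm); Subtracting the remaining from the first: starting from the 18×22.5 cube, the 29.5×26.5 cube at (11, 14) partially overlaps it — only the 59.50 mm² overlap (of its 781.75 mm²) is removed, clipping the outline; the 26.5×19 cube at (-4, 10.5) partially overlaps it — only the 156.50 mm² overlap (of its 503.50 mm²) is removed, clipping the outline; the r=6.5 cylinder at (4.5, 8.5) partially overlaps it — only the 79.12 mm² overlap (of its 126.75 mm²) is removed, clipping the outline — boundary = 57.45 mm; (whole slice rotated 30° about Z — lengths, areas and connectivity unchanged). So its perimeter = 57.45 mm. Layer 169 (z = 20.28): the cube (footprint 18×22.5) is included at this height (perimeter 81.00 mm); the cube at (11, 14) is absent (z outside [1, 18.5]); the cube at (-4, 10.5) is absent (z outside [0, 18.5]); the r=6.5 cylinder at (4.5, 8.5) contributes a regular 12-gon of circumradius 6.5 (perimeter = 2·12·6.500·sin(180°/12) = 40.38 mm); Subtracting the remaining from the first: starting from the 18×22.5 cube, the r=6.5 cylinder at (4.5, 8.5) partially overlaps it — only the 115.31 mm² overlap (of its 126.75 mm²) is removed, clipping the outline — boundary = 102.69 mm; (whole slice rotated 30° about Z — lengths, areas and connectivity unchanged). So its perimeter = 102.69 mm. Layer 169 is larger (102.69 vs 57.45 mm).

layer 169 (z = 20.28 mm)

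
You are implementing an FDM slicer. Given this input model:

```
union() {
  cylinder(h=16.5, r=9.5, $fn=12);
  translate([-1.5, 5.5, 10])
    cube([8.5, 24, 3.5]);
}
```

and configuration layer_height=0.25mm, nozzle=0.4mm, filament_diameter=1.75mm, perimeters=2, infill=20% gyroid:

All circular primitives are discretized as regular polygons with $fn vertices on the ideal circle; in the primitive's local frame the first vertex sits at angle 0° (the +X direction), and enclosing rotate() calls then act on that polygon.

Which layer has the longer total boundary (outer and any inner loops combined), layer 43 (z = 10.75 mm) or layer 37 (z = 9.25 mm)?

layer 43 (z = 10.75 mm)

Layer 43 (z = 10.75): the cylinder: section is a regular 12-gon, circumradius r=9.5 (perimeter = 2·12·9.500·sin(180°/12) = 59.01 mm); the 8.5×24 cube at (-1.5, 5.5) contributes its full rectangle (perimeter 65.00 mm); Combining (union): the regions partially overlap (shared area 25.28 mm²), so the edge portions inside another operand are dropped and the merged outline is re-measured after clipping — boundary = 101.78 mm. So its perimeter = 101.78 mm. Layer 37 (z = 9.25): the cylinder: section is a regular 12-gon, circumradius r=9.5 (perimeter = 2·12·9.500·sin(180°/12) = 59.01 mm); the cube at (-1.5, 5.5) does not reach this height (z outside [10, 13.5]); Merging all regions: only the r=9.5 cylinder is present, so the union is just that shape — boundary = 59.01 mm. So its perimeter = 59.01 mm. Layer 43 is larger (101.78 vs 59.01 mm).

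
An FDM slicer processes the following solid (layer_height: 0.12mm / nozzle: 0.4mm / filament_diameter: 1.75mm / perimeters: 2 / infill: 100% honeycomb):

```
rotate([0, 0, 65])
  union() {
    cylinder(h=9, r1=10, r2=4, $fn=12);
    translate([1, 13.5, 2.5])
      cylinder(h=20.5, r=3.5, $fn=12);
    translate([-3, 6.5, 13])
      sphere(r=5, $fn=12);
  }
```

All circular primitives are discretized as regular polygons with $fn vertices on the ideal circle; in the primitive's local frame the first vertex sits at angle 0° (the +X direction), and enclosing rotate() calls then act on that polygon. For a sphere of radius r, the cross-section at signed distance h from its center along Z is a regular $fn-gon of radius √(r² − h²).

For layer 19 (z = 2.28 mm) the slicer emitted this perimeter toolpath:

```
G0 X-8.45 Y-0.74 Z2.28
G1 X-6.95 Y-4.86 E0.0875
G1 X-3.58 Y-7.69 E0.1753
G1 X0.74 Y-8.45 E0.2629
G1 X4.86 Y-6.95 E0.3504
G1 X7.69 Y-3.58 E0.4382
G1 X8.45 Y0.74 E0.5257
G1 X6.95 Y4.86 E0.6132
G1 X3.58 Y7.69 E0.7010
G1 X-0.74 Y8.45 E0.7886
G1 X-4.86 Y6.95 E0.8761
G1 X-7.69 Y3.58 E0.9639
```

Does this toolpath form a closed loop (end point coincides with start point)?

no

Start point (G0): (-8.45, -0.74). End point (last G1): the path does not return to the start — open.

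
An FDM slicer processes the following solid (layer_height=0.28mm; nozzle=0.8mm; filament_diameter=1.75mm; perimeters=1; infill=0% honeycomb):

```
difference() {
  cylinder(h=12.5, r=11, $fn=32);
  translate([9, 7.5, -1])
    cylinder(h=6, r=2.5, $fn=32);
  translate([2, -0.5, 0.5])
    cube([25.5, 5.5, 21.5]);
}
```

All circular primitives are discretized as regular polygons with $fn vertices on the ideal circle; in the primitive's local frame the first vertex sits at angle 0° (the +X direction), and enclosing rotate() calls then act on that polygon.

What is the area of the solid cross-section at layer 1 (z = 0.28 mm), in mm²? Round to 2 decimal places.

372.02 mm²

At z = 0.28 mm: the r=11 cylinder contributes a regular 32-gon of circumradius 11 (area = (32/2)·11.000²·sin(360°/32) = 377.69 mm²); the r=2.5 cylinder at (9, 7.5) gives a regular 32-gon of circumradius 2.5 (constant along its height) (area = (32/2)·2.500²·sin(360°/32) = 19.51 mm²); the cube at (2, -0.5) does not reach this height (z outside [0.5, 22]); After the difference (first − rest): starting from the r=11 cylinder (377.69 mm²), the r=2.5 cylinder at (9, 7.5) partially overlaps it — only the 5.68 mm² overlap (of its 19.51 mm²) is removed, clipping the outline — area = 372.02 mm². Overall, the cross-section is a single solid region. Net area = 372.02 mm².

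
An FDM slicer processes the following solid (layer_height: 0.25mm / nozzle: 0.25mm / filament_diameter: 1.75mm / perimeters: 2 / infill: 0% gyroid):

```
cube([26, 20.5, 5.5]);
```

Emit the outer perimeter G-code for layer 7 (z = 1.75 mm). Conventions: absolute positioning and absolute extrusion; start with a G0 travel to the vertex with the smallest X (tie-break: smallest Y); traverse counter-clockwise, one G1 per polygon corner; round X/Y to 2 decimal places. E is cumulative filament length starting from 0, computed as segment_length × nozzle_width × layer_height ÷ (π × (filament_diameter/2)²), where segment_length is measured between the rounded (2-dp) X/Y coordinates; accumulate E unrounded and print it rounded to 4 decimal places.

G0 X0.00 Y0.00 Z1.75
G1 X26.00 Y0.00 E0.6756
G1 X26.00 Y20.50 E1.2083
G1 X0.00 Y20.50 E1.8839
G1 X0.00 Y0.00 E2.4166

At z = 1.75 mm: the cube (footprint 26×20.5) is included at this height. The outline is a single polygon with 4 vertices. Extrusion per mm of travel: 0.25 × 0.25 / (π × 0.875²) = 0.025984. Accumulating E over each segment gives final E = 2.4166.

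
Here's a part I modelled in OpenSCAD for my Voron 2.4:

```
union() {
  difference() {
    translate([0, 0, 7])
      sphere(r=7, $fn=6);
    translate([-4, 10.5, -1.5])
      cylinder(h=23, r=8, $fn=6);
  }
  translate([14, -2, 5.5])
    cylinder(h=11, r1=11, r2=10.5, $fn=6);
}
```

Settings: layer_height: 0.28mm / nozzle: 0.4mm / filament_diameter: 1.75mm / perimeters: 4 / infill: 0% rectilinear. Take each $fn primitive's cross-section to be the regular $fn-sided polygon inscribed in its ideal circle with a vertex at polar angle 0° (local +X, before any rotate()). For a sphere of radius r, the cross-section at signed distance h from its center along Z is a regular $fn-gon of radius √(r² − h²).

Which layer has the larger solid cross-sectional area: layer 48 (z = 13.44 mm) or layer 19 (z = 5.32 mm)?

Layer 48 (z = 13.44): the r=7 sphere slices to a regular 6-gon of circumradius 2.743 (√(r²−h²) with h=6.44 from center) (area = (6/2)·2.743²·sin(360°/6) = 19.55 mm²); the cylinder at (-4, 10.5): section is a regular 6-gon, circumradius r=8 (area = (6/2)·8.000²·sin(360°/6) = 166.28 mm²); Subtracting the remaining from the first: starting from the r=7 sphere (19.55 mm²), the r=8 cylinder at (-4, 10.5) misses the remaining region (no effect) — area = 19.55 mm²; the cone at (14, -2) (r1=11→r2=10.5) has section circumradius 10.639 here — a regular 6-gon (area = (6/2)·10.639²·sin(360°/6) = 294.08 mm²); Taking the union: the 2 present regions are separate (no shared area or edge), so areas and boundary lengths simply add and each stays a separate island — area = 313.63 mm². So its area = 313.63 mm². Layer 19 (z = 5.32): the r=7 sphere slices to a regular 6-gon of circumradius 6.795 (√(r²−h²) with h=1.68 from center) (area = (6/2)·6.795²·sin(360°/6) = 119.97 mm²); the r=8 cylinder at (-4, 10.5) contributes a regular 6-gon of circumradius 8 (area = (6/2)·8.000²·sin(360°/6) = 166.28 mm²); After the difference (first − rest): starting from the r=7 sphere (119.97 mm²), the r=8 cylinder at (-4, 10.5) partially overlaps it — only the 10.95 mm² overlap (of its 166.28 mm²) is removed, clipping the outline — area = 109.02 mm²; the cone at (14, -2) is not intersected at this z (z outside [5.5, 16.5]); Combining (union): only that combined region is present, so the union is just that shape — area = 109.02 mm². So its area = 109.02 mm². Layer 48 is larger (313.63 vs 109.02 mm²).

layer 48 (z = 13.44 mm)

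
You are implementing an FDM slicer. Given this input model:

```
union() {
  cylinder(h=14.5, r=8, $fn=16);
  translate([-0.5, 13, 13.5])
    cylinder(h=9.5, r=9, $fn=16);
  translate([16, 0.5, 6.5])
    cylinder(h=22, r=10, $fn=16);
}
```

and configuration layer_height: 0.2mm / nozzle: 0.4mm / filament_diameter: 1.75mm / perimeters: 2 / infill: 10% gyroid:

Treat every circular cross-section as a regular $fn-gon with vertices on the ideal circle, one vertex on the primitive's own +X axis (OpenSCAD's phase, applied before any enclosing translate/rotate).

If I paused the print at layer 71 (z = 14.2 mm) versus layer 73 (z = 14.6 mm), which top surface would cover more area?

layer 71 (z = 14.2 mm)

Layer 71 (z = 14.2): the r=8 cylinder gives a regular 16-gon of circumradius 8 (constant along its height) (area = (16/2)·8.000²·sin(360°/16) = 195.93 mm²); the r=9 cylinder at (-0.5, 13) gives a regular 16-gon of circumradius 9 (constant along its height) (area = (16/2)·9.000²·sin(360°/16) = 247.98 mm²); the cylinder at (16, 0.5): section is a regular 16-gon, circumradius r=10 (area = (16/2)·10.000²·sin(360°/16) = 306.15 mm²); Taking the union: the regions partially overlap — summed areas 750.06 mm² minus the doubly-counted overlap 36.32 mm² gives 713.74 mm² — area = 713.74 mm². So its area = 713.74 mm². Layer 73 (z = 14.6): the cylinder is absent (z outside [0, 14.5]); the r=9 cylinder at (-0.5, 13) gives a regular 16-gon of circumradius 9 (constant along its height) (area = (16/2)·9.000²·sin(360°/16) = 247.98 mm²); the r=10 cylinder at (16, 0.5) contributes a regular 16-gon of circumradius 10 (area = (16/2)·10.000²·sin(360°/16) = 306.15 mm²); Combining (union): the 2 present regions are separate (no shared area or edge), so areas and boundary lengths simply add and each stays a separate island — area = 554.13 mm². So its area = 554.13 mm². Layer 71 is larger (713.74 vs 554.13 mm²).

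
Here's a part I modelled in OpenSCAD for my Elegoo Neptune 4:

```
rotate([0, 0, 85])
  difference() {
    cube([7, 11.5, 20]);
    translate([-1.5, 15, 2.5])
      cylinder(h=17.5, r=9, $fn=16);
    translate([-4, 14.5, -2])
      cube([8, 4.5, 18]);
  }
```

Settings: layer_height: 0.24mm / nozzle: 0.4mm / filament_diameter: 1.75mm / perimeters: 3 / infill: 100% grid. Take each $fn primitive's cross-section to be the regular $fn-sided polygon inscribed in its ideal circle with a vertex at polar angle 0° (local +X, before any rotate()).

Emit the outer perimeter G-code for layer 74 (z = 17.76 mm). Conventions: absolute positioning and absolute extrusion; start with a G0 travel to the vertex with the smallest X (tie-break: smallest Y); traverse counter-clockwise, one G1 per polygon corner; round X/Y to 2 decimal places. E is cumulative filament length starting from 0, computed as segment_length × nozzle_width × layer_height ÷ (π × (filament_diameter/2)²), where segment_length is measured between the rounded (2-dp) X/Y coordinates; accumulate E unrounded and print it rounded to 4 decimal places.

G0 X-10.87 Y7.75 Z17.76
G1 X-8.18 Y5.60 E0.1374
G1 X-6.49 Y2.52 E0.2777
G1 X-6.27 Y0.55 E0.3568
G1 X0.00 Y0.00 E0.6080
G1 X0.61 Y6.97 E0.8872
G1 X-10.85 Y7.98 E1.3464
G1 X-10.87 Y7.75 E1.3556

At z = 17.76 mm: the 7×11.5 cube contributes its full rectangle; the r=9 cylinder at (-1.5, 15) contributes a regular 16-gon of circumradius 9; the cube at (-4, 14.5) is absent (z outside [-2, 16]); Subtracting the remaining from the first: starting from the 7×11.5 cube, the r=9 cylinder at (-1.5, 15) partially overlaps it — only the 23.69 mm² overlap (of its 247.98 mm²) is removed, clipping the outline — 1 connected region; (whole slice rotated 85° about Z — lengths, areas and connectivity unchanged). The outline is a single polygon with 7 vertices. Extrusion per mm of travel: 0.4 × 0.24 / (π × 0.875²) = 0.039912. Accumulating E over each segment gives final E = 1.3556.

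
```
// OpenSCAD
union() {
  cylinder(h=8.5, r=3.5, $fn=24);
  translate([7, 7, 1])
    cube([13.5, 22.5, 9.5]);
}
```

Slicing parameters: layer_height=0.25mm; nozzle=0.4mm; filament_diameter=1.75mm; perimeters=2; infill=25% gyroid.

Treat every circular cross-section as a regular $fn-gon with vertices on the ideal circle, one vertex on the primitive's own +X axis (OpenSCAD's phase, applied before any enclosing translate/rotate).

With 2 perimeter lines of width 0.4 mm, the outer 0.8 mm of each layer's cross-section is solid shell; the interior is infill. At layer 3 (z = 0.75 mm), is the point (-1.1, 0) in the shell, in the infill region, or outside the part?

infill

At z = 0.75 mm: the cylinder: section is a regular 24-gon, circumradius r=3.5; the cube at (7, 7) is not intersected at this z (z outside [1, 10.5]); Combining (union): only the r=3.5 cylinder is present, so the union is just that shape — 1 connected region. Overall, the cross-section is a single solid region. The nearest boundary edge runs (-3.38, 0.91)→(-3.50, 0.00); distance from the point to it = 2.38 mm. The point is inside the cross-section and 2.38 mm from the nearest boundary — more than the 0.8 mm shell width (2 × 0.4), so it's in the infill interior.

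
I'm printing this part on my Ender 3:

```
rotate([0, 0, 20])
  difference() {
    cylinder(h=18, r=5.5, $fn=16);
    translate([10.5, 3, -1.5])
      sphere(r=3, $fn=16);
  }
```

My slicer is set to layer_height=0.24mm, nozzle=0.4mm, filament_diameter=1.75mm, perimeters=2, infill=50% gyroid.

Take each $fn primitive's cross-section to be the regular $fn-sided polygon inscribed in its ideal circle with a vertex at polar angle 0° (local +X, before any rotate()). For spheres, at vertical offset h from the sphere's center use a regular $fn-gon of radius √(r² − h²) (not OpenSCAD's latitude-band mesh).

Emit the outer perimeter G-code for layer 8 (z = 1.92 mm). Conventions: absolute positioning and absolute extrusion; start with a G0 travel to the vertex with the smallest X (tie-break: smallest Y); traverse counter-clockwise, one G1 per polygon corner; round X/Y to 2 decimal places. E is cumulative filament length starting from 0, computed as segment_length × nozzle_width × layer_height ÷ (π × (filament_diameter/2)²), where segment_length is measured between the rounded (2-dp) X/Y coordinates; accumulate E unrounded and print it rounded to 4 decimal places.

G0 X-5.49 Y0.24 Z1.92
G1 X-5.17 Y-1.88 E0.0856
G1 X-4.06 Y-3.72 E0.1713
G1 X-2.32 Y-4.98 E0.2571
G1 X-0.24 Y-5.49 E0.3426
G1 X1.88 Y-5.17 E0.4281
G1 X3.72 Y-4.06 E0.5139
G1 X4.98 Y-2.32 E0.5996
G1 X5.49 Y-0.24 E0.6851
G1 X5.17 Y1.88 E0.7707
G1 X4.06 Y3.72 E0.8565
G1 X2.32 Y4.98 E0.9422
G1 X0.24 Y5.49 E1.0277
G1 X-1.88 Y5.17 E1.1132
G1 X-3.72 Y4.06 E1.1990
G1 X-4.98 Y2.32 E1.2848
G1 X-5.49 Y0.24 E1.3702

At z = 1.92 mm: the cylinder: section is a regular 16-gon, circumradius r=5.5; the sphere at (10.5, 3) is not intersected at this z (|z−center|=3.420 > r=3); After the difference (first − rest): none of the subtracted shapes is present at this height, so the r=5.5 cylinder is unchanged — 1 connected region; (whole slice rotated 20° about Z — lengths, areas and connectivity unchanged). The outline is a single polygon with 16 vertices. Extrusion per mm of travel: 0.4 × 0.24 / (π × 0.875²) = 0.039912. Accumulating E over each segment gives final E = 1.3702.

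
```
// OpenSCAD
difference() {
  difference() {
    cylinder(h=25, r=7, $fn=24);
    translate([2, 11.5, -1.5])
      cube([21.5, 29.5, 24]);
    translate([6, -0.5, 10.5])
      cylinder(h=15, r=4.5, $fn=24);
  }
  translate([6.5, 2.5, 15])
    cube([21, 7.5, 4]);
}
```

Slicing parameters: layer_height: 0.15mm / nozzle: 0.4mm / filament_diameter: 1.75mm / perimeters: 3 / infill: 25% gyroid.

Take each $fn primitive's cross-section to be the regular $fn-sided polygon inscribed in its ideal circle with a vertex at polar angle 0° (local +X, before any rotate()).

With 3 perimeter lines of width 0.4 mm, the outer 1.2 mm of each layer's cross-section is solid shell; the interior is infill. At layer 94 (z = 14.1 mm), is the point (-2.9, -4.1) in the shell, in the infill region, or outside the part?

infill

At z = 14.1 mm: the r=7 cylinder contributes a regular 24-gon of circumradius 7; the cube at (2, 11.5) (footprint 21.5×29.5) is included at this height; the cylinder at (6, -0.5): section is a regular 24-gon, circumradius r=4.5; Taking the first minus the rest: starting from the r=7 cylinder, the 21.5×29.5 cube at (2, 11.5) misses the remaining region (no effect); the r=4.5 cylinder at (6, -0.5) partially overlaps it — only the 35.27 mm² overlap (of its 62.89 mm²) is removed, clipping the outline — 1 connected region; the cube at (6.5, 2.5) is absent (z outside [15, 19]); Subtracting the remaining from the first: none of the subtracted shapes is present at this height, so the result so far is unchanged — 1 connected region. Overall, the cross-section is a single solid region. The nearest boundary edge runs (-3.50, -6.06)→(-4.95, -4.95); distance from the point to it = 1.92 mm. The point is inside the cross-section and 1.92 mm from the nearest boundary — more than the 1.2 mm shell width (3 × 0.4), so it's in the infill interior.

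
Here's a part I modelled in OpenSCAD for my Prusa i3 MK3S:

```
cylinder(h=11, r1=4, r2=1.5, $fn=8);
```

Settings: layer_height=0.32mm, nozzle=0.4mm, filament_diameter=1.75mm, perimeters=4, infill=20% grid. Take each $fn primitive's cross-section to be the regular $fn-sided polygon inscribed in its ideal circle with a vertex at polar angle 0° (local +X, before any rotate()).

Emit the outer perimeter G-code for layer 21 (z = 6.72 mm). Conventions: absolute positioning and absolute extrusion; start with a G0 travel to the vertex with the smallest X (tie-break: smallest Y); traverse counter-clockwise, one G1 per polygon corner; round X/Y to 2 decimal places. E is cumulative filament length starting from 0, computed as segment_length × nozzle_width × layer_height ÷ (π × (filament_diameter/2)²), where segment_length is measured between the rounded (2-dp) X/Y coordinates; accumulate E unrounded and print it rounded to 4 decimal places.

At z = 6.72 mm: the cone: at t=0.611 of its height the radius interpolates to r₁+(r₂−r₁)t = 2.473, giving a regular 8-gon of that circumradius. The outline is a single polygon with 8 vertices. Extrusion per mm of travel: 0.4 × 0.32 / (π × 0.875²) = 0.053216. Accumulating E over each segment gives final E = 0.8056.

G0 X-2.47 Y0.00 Z6.72
G1 X-1.75 Y-1.75 E0.1007
G1 X0.00 Y-2.47 E0.2014
G1 X1.75 Y-1.75 E0.3021
G1 X2.47 Y0.00 E0.4028
G1 X1.75 Y1.75 E0.5035
G1 X0.00 Y2.47 E0.6042
G1 X-1.75 Y1.75 E0.7049
G1 X-2.47 Y0.00 E0.8056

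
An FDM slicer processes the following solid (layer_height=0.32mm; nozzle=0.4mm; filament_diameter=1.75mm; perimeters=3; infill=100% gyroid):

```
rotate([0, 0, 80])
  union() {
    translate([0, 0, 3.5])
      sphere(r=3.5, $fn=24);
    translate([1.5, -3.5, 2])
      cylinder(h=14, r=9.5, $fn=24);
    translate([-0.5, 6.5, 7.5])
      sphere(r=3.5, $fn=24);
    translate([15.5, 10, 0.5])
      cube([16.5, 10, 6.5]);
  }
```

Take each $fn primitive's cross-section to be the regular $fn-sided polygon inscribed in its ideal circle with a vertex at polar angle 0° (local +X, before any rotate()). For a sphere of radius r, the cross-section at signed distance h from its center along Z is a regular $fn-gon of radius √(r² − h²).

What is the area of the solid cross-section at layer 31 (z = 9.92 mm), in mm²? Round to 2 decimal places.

294.41 mm²

At z = 9.92 mm: the sphere is absent (|z−center|=6.420 > r=3.5); the cylinder at (1.5, -3.5): section is a regular 24-gon, circumradius r=9.5 (area = (24/2)·9.500²·sin(360°/24) = 280.30 mm²); the r=3.5 sphere at (-0.5, 6.5) contributes a regular 24-gon of circumradius √(3.5²−2.42²) = 2.529 (area = (24/2)·2.529²·sin(360°/24) = 19.86 mm²); the cube at (15.5, 10) is absent (z outside [0.5, 7]); Taking the union: the regions partially overlap — summed areas 300.16 mm² minus the doubly-counted overlap 5.74 mm² gives 294.41 mm² — area = 294.41 mm²; (whole slice rotated 80° about Z — lengths, areas and connectivity unchanged). Overall, the cross-section is a single solid region. Net area = 294.41 mm².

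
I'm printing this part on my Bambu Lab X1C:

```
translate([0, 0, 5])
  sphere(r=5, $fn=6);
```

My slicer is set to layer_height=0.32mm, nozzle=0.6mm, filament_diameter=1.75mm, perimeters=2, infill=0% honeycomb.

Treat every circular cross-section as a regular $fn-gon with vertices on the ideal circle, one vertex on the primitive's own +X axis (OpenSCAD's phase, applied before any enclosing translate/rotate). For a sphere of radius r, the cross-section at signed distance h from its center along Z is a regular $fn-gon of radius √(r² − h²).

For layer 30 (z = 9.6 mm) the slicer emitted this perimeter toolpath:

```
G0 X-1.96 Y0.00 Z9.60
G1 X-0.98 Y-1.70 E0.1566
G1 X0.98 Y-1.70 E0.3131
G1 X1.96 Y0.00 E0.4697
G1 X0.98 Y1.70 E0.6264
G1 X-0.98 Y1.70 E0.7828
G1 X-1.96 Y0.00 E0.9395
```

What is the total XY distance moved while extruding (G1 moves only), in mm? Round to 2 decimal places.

Sum the Euclidean lengths of each G1 segment: total = 11.77 mm.

11.77 mm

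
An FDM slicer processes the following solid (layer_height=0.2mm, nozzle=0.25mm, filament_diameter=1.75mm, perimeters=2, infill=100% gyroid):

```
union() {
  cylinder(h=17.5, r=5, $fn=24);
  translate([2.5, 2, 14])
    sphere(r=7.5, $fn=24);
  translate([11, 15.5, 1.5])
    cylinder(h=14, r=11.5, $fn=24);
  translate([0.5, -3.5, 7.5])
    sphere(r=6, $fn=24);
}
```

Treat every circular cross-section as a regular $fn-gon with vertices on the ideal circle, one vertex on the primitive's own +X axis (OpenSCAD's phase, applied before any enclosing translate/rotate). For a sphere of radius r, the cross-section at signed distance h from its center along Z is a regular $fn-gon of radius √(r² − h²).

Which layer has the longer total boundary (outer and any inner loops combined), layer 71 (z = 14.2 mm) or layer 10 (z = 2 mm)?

Layer 71 (z = 14.2): the r=5 cylinder gives a regular 24-gon of circumradius 5 (constant along its height) (perimeter = 2·24·5.000·sin(180°/24) = 31.33 mm); the r=7.5 sphere at (2.5, 2) slices to a regular 24-gon of circumradius 7.497 (√(r²−h²) with h=0.2 from center) (perimeter = 2·24·7.497·sin(180°/24) = 46.97 mm); the r=11.5 cylinder at (11, 15.5) gives a regular 24-gon of circumradius 11.5 (constant along its height) (perimeter = 2·24·11.500·sin(180°/24) = 72.05 mm); the sphere at (0.5, -3.5) is not intersected at this z (|z−center|=6.700 > r=6); Combining (union): the regions partially overlap (shared area 93.26 mm²), so the edge portions inside another operand are dropped and the merged outline is re-measured after clipping — boundary = 98.88 mm. So its perimeter = 98.88 mm. Layer 10 (z = 2): the r=5 cylinder contributes a regular 24-gon of circumradius 5 (perimeter = 2·24·5.000·sin(180°/24) = 31.33 mm); the sphere at (2.5, 2) is absent (|z−center|=12.000 > r=7.5); the r=11.5 cylinder at (11, 15.5) contributes a regular 24-gon of circumradius 11.5 (perimeter = 2·24·11.500·sin(180°/24) = 72.05 mm); the r=6 sphere at (0.5, -3.5) slices to a regular 24-gon of circumradius 2.398 (√(r²−h²) with h=5.5 from center) (perimeter = 2·24·2.398·sin(180°/24) = 15.02 mm); Merging all regions: the regions partially overlap (shared area 14.75 mm²), so the edge portions inside another operand are dropped and the merged outline is re-measured after clipping — boundary = 104.41 mm. So its perimeter = 104.41 mm. Layer 10 is larger (104.41 vs 98.88 mm).

layer 10 (z = 2 mm)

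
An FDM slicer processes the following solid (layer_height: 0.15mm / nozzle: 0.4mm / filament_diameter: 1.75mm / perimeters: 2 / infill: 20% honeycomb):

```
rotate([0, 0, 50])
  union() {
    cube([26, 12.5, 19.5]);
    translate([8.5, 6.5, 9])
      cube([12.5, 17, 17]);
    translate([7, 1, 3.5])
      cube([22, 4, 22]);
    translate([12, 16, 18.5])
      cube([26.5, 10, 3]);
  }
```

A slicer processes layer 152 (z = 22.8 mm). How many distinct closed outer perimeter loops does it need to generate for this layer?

At z = 22.8 mm: the cube is not intersected at this z (z outside [0, 19.5]); the cube at (8.5, 6.5) (footprint 12.5×17) is included at this height; the cube at (7, 1) (footprint 22×4) is included at this height; the cube at (12, 16) is not intersected at this z (z outside [18.5, 21.5]); Merging all regions: the 2 present regions are separate (no shared area or edge), so areas and boundary lengths simply add and each stays a separate island — 2 connected regions; (whole slice rotated 50° about Z — lengths, areas and connectivity unchanged). The result has 2 disconnected regions.

2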